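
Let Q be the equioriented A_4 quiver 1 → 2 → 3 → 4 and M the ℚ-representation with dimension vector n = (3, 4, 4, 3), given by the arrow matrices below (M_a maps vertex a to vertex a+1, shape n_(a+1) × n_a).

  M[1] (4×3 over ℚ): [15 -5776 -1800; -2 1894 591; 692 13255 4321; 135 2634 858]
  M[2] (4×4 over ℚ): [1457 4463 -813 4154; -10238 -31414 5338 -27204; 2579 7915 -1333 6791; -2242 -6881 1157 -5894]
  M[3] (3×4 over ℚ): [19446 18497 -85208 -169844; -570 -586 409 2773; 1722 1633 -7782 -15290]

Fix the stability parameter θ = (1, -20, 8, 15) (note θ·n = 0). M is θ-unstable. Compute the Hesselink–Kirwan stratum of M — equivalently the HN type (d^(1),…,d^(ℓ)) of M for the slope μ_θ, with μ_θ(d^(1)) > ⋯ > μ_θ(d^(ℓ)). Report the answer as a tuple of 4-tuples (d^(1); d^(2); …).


Via rank(M_{q-1}∘⋯∘M_p): M ≅ I[1,2], I[1,3]^2, I[2,4], I[3,4], I[4,4].
μ_θ-semistable layers: μ^(1)=15; μ^(2)=8; μ^(3)=-19/2; μ^(4)=-20

((0, 0, 0, 3); (0, 0, 4, 0); (3, 3, 0, 0); (0, 1, 0, 0))


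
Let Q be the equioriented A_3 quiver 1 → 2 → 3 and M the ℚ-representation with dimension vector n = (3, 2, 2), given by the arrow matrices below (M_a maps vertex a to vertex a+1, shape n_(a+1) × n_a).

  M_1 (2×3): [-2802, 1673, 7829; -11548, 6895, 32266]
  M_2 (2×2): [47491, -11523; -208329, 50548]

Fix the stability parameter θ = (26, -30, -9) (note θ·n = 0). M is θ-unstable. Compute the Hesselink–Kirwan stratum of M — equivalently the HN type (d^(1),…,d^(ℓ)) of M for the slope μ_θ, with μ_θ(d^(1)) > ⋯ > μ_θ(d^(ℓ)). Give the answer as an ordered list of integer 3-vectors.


Interval decomposition of M: I[1,1], I[1,3]^2.
HN type (ℓ=2): μ^(1)=26; μ^(2)=-13/3

((1, 0, 0); (2, 2, 2))


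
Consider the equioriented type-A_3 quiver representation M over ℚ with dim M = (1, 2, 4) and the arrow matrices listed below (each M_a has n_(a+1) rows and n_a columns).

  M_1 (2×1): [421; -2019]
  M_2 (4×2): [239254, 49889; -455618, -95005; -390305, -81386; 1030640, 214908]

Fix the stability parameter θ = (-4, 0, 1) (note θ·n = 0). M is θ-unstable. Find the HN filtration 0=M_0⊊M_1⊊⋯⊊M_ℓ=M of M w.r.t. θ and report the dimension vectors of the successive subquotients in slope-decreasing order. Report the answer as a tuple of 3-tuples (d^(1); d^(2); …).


Via rank(M_{q-1}∘⋯∘M_p): M ≅ I[1,3], I[2,3], I[3,3]^2.
μ_θ-semistable layers: μ^(1)=1; μ^(2)=0; μ^(3)=-4

((0, 0, 4); (0, 2, 0); (1, 0, 0))


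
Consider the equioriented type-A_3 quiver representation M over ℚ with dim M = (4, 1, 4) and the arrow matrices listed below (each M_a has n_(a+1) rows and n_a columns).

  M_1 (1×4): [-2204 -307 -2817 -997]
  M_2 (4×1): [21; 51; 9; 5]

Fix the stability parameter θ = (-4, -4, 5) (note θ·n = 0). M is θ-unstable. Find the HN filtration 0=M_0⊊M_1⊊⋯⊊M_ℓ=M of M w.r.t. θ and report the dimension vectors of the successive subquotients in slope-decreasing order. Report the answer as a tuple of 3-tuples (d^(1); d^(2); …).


Barcode: M ≅ I[1,1]^3, I[1,3], I[3,3]^3. HN layers by μ_θ (2 steps, strictly decreasing):
  μ^(1)=5; μ^(2)=-4

((0, 0, 4); (4, 1, 0))


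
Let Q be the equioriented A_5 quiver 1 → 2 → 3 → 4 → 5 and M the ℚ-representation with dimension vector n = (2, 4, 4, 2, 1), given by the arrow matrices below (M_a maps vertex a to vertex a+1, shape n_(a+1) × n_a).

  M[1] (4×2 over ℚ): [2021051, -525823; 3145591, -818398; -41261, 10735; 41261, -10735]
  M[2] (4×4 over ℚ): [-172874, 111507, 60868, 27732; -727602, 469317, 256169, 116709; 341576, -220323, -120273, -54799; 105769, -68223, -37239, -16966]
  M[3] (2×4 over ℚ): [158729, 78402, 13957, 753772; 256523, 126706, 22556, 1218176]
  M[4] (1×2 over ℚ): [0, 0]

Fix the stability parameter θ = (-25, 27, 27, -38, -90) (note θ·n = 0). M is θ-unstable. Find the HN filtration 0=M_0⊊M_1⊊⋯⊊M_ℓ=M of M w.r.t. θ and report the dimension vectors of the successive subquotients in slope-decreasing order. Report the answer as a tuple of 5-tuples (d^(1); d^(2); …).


Barcode: M ≅ I[1,2], I[1,4], I[2,3], I[2,4], I[3,3], I[5,5]. HN layers by μ_θ (4 steps, strictly decreasing):
  μ^(1)=27; μ^(2)=16/3; μ^(3)=-25; μ^(4)=-90

((0, 2, 2, 0, 0); (0, 2, 2, 2, 0); (2, 0, 0, 0, 0); (0, 0, 0, 0, 1))


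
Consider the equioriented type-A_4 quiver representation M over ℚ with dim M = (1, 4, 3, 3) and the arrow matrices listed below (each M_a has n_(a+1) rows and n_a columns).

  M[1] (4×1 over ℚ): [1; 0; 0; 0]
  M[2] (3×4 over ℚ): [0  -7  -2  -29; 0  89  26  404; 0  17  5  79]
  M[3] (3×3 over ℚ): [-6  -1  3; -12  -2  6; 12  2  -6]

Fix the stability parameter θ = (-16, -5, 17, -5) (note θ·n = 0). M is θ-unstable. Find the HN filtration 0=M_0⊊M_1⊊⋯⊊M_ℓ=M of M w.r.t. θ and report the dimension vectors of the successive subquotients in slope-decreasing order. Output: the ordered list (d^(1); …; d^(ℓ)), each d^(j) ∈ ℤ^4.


Via rank(M_{q-1}∘⋯∘M_p): M ≅ I[1,2], I[2,3]^2, I[2,4], I[4,4]^2.
μ_θ-semistable layers: μ^(1)=17; μ^(2)=6; μ^(3)=-5; μ^(4)=-16

((0, 0, 2, 0); (0, 0, 1, 1); (0, 4, 0, 2); (1, 0, 0, 0))


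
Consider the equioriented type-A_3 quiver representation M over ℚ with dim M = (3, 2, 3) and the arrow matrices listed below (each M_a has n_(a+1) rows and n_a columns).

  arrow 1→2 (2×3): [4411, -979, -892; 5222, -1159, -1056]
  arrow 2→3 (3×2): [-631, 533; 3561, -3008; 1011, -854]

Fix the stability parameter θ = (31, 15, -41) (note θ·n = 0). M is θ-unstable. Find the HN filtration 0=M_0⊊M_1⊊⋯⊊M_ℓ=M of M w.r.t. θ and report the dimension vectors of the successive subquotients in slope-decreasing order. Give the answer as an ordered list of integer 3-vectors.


Via rank(M_{q-1}∘⋯∘M_p): M ≅ I[1,1], I[1,3]^2, I[3,3].
μ_θ-semistable layers: μ^(1)=31; μ^(2)=5/3; μ^(3)=-41

((1, 0, 0); (2, 2, 2); (0, 0, 1))


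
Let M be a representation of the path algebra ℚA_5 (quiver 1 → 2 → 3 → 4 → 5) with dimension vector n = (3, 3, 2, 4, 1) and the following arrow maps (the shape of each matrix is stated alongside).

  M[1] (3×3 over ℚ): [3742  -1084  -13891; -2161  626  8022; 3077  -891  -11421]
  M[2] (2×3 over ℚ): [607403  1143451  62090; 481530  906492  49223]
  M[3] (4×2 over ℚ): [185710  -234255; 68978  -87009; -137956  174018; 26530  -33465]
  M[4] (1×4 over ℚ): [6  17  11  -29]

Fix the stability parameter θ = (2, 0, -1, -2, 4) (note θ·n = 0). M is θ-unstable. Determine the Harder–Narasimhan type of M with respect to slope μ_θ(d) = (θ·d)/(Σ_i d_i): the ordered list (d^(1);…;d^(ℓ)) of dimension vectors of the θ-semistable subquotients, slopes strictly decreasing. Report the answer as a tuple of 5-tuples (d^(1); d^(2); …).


Via rank(M_{q-1}∘⋯∘M_p): M ≅ I[1,2], I[1,3], I[1,4], I[4,4]^2, I[4,5].
μ_θ-semistable layers: μ^(1)=4; μ^(2)=1; μ^(3)=1/3; μ^(4)=-1/4; μ^(5)=-2

((0, 0, 0, 0, 1); (1, 1, 0, 0, 0); (1, 1, 1, 0, 0); (1, 1, 1, 1, 0); (0, 0, 0, 3, 0))


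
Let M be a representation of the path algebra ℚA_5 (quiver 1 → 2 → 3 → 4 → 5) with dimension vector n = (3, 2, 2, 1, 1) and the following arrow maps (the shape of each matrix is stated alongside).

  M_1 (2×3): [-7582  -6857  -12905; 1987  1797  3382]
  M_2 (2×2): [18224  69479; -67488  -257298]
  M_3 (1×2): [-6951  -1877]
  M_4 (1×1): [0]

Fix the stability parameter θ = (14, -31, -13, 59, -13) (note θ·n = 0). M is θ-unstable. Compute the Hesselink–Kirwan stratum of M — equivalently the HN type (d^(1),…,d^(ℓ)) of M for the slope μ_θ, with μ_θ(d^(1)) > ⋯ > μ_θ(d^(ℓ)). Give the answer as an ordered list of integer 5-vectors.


Via rank(M_{q-1}∘⋯∘M_p): M ≅ I[1,1], I[1,2], I[1,4], I[3,3], I[5,5].
μ_θ-semistable layers: μ^(1)=59; μ^(2)=14; μ^(3)=-17/2; μ^(4)=-10; μ^(5)=-13

((0, 0, 0, 1, 0); (1, 0, 0, 0, 0); (1, 1, 0, 0, 0); (1, 1, 1, 0, 0); (0, 0, 1, 0, 1))


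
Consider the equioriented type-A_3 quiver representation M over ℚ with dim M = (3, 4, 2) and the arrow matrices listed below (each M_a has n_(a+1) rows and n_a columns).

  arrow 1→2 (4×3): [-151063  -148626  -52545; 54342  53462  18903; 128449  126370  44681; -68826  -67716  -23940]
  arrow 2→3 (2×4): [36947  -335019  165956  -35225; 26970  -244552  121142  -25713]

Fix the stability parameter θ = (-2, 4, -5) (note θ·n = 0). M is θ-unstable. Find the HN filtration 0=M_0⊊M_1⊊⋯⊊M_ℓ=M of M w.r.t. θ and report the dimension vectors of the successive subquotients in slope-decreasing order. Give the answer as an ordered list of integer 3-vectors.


Barcode: M ≅ I[1,2], I[1,3]^2, I[2,2]. HN layers by μ_θ (3 steps, strictly decreasing):
  μ^(1)=4; μ^(2)=-1/2; μ^(3)=-2

((0, 2, 0); (0, 2, 2); (3, 0, 0))


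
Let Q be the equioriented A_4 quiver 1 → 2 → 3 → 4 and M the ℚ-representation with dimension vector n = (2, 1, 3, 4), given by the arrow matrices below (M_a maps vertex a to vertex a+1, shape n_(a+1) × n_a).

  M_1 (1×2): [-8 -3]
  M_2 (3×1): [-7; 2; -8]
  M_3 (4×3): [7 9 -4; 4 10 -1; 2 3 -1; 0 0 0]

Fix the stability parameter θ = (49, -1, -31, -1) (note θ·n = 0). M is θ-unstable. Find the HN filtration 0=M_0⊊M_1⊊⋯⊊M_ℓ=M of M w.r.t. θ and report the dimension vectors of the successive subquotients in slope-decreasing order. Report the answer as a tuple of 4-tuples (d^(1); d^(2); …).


Via rank(M_{q-1}∘⋯∘M_p): M ≅ I[1,1], I[1,4], I[3,4]^2, I[4,4].
μ_θ-semistable layers: μ^(1)=49; μ^(2)=4; μ^(3)=-1; μ^(4)=-31

((1, 0, 0, 0); (1, 1, 1, 1); (0, 0, 0, 3); (0, 0, 2, 0))


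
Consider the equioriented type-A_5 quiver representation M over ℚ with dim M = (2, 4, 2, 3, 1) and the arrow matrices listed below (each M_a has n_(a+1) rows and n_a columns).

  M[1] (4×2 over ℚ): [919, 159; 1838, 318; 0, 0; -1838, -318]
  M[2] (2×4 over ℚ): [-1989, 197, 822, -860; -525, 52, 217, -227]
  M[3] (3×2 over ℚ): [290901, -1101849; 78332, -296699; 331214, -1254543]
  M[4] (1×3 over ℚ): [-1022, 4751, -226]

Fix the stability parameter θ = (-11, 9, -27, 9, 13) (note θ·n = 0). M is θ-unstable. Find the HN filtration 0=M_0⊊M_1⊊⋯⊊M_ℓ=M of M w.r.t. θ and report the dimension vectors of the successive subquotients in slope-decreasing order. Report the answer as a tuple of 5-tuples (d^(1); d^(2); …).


Barcode: M ≅ I[1,1], I[1,5], I[2,2]^2, I[2,4], I[4,4]. HN layers by μ_θ (4 steps, strictly decreasing):
  μ^(1)=13; μ^(2)=9; μ^(3)=-9; μ^(4)=-11

((0, 0, 0, 0, 1); (0, 2, 0, 3, 0); (0, 2, 2, 0, 0); (2, 0, 0, 0, 0))


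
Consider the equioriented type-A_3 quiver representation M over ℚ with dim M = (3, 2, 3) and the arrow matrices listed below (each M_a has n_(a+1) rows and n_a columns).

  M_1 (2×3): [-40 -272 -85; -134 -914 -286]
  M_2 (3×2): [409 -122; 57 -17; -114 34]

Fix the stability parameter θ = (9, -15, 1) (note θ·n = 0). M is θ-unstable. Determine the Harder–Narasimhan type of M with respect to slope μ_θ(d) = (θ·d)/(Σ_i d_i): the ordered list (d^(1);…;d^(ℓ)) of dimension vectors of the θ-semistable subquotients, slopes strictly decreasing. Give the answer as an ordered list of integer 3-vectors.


Barcode: M ≅ I[1,1], I[1,3]^2, I[3,3]. HN layers by μ_θ (3 steps, strictly decreasing):
  μ^(1)=9; μ^(2)=1; μ^(3)=-3

((1, 0, 0); (0, 0, 3); (2, 2, 0))


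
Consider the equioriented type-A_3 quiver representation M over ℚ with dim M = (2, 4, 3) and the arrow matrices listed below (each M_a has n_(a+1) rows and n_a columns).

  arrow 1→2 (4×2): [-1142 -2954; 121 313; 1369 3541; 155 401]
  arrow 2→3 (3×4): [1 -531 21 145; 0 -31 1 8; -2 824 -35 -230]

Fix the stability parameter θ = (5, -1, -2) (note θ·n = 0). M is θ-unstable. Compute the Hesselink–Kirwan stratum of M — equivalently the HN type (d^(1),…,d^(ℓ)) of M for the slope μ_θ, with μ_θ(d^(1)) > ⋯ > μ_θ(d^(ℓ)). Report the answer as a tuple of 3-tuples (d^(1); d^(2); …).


Interval decomposition of M: I[1,3]^2, I[2,2], I[2,3].
HN type (ℓ=3): μ^(1)=2/3; μ^(2)=-1; μ^(3)=-3/2

((2, 2, 2); (0, 1, 0); (0, 1, 1))


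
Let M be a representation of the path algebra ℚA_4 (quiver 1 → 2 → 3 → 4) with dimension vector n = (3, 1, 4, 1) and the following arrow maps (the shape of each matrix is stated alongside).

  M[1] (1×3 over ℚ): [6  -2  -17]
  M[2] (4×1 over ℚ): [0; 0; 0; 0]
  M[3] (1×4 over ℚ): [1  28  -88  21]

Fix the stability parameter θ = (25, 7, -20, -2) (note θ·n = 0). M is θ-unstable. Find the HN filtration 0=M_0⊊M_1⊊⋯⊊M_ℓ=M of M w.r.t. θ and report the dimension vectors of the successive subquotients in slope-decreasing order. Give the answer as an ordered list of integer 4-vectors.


Via rank(M_{q-1}∘⋯∘M_p): M ≅ I[1,1]^2, I[1,2], I[3,3]^3, I[3,4].
μ_θ-semistable layers: μ^(1)=25; μ^(2)=16; μ^(3)=-2; μ^(4)=-20

((2, 0, 0, 0); (1, 1, 0, 0); (0, 0, 0, 1); (0, 0, 4, 0))


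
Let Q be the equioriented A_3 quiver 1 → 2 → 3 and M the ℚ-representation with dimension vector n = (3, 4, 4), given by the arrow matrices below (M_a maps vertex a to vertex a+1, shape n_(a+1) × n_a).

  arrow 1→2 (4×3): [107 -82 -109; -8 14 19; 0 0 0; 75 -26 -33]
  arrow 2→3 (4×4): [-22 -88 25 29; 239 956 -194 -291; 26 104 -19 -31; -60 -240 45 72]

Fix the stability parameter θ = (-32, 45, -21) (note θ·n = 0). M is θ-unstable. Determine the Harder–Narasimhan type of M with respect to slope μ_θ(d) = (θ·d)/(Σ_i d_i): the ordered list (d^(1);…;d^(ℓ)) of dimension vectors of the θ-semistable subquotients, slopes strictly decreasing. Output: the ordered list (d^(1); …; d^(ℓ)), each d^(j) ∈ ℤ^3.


Via rank(M_{q-1}∘⋯∘M_p): M ≅ I[1,1], I[1,2], I[1,3], I[2,3]^2, I[3,3].
μ_θ-semistable layers: μ^(1)=45; μ^(2)=12; μ^(3)=-21; μ^(4)=-32

((0, 1, 0); (0, 3, 3); (0, 0, 1); (3, 0, 0))


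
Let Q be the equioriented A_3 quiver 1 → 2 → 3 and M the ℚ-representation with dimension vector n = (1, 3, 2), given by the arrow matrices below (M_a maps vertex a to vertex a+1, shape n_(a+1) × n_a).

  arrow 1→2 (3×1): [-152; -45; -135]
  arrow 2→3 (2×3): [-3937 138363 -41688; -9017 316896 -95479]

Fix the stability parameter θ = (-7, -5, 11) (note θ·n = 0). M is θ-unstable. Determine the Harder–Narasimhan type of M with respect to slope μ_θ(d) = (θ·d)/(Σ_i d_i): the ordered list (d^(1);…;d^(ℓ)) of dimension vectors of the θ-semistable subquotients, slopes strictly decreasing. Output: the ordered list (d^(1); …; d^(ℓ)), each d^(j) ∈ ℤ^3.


Barcode: M ≅ I[1,3], I[2,2], I[2,3]. HN layers by μ_θ (3 steps, strictly decreasing):
  μ^(1)=11; μ^(2)=-5; μ^(3)=-7

((0, 0, 2); (0, 3, 0); (1, 0, 0))


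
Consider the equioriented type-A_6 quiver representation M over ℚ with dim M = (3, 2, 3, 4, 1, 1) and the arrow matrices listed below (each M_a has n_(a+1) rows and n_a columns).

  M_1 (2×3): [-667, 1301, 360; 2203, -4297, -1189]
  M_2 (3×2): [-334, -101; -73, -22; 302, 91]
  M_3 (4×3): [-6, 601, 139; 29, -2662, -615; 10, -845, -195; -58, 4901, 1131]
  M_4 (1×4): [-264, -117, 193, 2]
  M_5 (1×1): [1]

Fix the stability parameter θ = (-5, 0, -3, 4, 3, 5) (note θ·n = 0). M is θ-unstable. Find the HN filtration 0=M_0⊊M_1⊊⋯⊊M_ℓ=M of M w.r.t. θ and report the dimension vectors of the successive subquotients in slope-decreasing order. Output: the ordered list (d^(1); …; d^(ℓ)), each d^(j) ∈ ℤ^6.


Barcode: M ≅ I[1,1], I[1,3], I[1,6], I[3,4], I[4,4]^2. HN layers by μ_θ (6 steps, strictly decreasing):
  μ^(1)=5; μ^(2)=4; μ^(3)=7/2; μ^(4)=-3/2; μ^(5)=-3; μ^(6)=-5

((0, 0, 0, 0, 0, 1); (0, 0, 0, 3, 0, 0); (0, 0, 0, 1, 1, 0); (0, 2, 2, 0, 0, 0); (0, 0, 1, 0, 0, 0); (3, 0, 0, 0, 0, 0))


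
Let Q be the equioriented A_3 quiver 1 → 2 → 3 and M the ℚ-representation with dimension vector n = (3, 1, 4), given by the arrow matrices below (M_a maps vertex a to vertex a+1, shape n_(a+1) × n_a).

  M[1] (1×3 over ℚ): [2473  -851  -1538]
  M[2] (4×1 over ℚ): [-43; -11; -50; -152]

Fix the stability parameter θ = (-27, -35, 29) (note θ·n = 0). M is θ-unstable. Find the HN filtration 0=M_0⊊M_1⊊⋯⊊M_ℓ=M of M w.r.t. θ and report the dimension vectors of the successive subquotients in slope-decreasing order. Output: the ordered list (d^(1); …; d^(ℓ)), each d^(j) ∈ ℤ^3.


Via rank(M_{q-1}∘⋯∘M_p): M ≅ I[1,1]^2, I[1,3], I[3,3]^3.
μ_θ-semistable layers: μ^(1)=29; μ^(2)=-27; μ^(3)=-31

((0, 0, 4); (2, 0, 0); (1, 1, 0))


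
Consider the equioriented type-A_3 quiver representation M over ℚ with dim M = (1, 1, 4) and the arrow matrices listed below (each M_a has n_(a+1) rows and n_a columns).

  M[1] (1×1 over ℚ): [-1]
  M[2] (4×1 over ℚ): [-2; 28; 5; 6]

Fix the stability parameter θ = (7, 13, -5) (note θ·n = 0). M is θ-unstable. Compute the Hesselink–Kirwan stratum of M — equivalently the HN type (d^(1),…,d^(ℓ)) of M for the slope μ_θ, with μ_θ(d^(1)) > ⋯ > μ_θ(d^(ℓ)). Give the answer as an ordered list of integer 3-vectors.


Via rank(M_{q-1}∘⋯∘M_p): M ≅ I[1,3], I[3,3]^3.
μ_θ-semistable layers: μ^(1)=5; μ^(2)=-5

((1, 1, 1); (0, 0, 3))


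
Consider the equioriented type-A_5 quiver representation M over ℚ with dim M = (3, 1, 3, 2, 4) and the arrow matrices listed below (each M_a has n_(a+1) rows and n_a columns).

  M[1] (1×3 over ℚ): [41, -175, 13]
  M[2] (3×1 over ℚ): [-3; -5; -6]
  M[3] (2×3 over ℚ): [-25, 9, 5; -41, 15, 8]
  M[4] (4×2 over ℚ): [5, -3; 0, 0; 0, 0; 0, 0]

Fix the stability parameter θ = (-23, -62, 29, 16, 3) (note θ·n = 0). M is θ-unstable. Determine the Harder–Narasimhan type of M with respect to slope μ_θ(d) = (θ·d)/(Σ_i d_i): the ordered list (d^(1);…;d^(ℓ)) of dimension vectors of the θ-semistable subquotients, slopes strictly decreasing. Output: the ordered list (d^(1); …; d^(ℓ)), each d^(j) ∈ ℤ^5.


Barcode: M ≅ I[1,1]^2, I[1,3], I[3,4], I[3,5], I[5,5]^3. HN layers by μ_θ (6 steps, strictly decreasing):
  μ^(1)=29; μ^(2)=45/2; μ^(3)=16; μ^(4)=3; μ^(5)=-23; μ^(6)=-85/2

((0, 0, 1, 0, 0); (0, 0, 1, 1, 0); (0, 0, 1, 1, 1); (0, 0, 0, 0, 3); (2, 0, 0, 0, 0); (1, 1, 0, 0, 0))


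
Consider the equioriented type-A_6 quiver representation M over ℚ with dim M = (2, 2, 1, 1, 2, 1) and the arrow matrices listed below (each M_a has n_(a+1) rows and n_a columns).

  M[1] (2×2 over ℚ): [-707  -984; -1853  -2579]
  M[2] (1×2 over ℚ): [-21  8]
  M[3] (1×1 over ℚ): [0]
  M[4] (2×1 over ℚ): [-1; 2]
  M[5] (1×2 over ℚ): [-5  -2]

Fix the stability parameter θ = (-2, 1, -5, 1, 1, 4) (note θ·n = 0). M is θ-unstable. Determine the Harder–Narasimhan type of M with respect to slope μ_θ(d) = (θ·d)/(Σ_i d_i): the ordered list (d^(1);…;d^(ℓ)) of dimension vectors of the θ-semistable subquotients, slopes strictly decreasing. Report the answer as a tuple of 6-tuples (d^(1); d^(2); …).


Barcode: M ≅ I[1,2], I[1,3], I[4,6], I[5,5]. HN layers by μ_θ (3 steps, strictly decreasing):
  μ^(1)=4; μ^(2)=1; μ^(3)=-2

((0, 0, 0, 0, 0, 1); (0, 1, 0, 1, 2, 0); (2, 1, 1, 0, 0, 0))


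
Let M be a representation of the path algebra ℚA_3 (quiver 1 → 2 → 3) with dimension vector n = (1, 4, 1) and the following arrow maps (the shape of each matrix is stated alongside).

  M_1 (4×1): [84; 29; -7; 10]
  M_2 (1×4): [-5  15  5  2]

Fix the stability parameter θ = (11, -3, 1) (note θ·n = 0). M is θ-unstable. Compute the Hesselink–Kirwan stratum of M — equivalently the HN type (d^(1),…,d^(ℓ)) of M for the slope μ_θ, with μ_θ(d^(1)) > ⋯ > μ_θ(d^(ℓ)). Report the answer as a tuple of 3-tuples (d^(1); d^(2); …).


Via rank(M_{q-1}∘⋯∘M_p): M ≅ I[1,2], I[2,2]^2, I[2,3].
μ_θ-semistable layers: μ^(1)=4; μ^(2)=1; μ^(3)=-3

((1, 1, 0); (0, 0, 1); (0, 3, 0))


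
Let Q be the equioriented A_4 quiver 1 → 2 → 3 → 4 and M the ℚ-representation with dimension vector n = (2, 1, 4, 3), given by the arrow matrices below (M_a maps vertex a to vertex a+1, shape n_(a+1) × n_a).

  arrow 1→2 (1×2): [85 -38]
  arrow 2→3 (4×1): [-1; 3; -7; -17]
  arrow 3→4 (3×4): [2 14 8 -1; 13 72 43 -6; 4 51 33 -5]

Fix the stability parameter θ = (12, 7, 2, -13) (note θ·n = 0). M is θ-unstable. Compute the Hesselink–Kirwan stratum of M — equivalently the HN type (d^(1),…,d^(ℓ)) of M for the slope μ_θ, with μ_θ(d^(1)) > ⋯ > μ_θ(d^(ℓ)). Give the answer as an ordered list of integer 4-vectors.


Via rank(M_{q-1}∘⋯∘M_p): M ≅ I[1,1], I[1,4], I[3,3], I[3,4]^2.
μ_θ-semistable layers: μ^(1)=12; μ^(2)=2; μ^(3)=-11/2

((1, 0, 0, 0); (1, 1, 2, 1); (0, 0, 2, 2))


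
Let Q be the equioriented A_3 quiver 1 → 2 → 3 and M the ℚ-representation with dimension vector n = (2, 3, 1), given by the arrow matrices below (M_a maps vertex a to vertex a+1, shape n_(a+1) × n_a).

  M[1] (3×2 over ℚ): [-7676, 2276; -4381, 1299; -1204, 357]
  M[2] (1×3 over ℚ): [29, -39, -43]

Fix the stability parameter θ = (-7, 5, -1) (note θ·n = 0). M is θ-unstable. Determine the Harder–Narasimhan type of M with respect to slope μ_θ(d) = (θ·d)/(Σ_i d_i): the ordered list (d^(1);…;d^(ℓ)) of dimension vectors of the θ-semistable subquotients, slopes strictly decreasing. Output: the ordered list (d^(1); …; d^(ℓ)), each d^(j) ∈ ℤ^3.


Barcode: M ≅ I[1,2], I[1,3], I[2,2]. HN layers by μ_θ (3 steps, strictly decreasing):
  μ^(1)=5; μ^(2)=2; μ^(3)=-7

((0, 2, 0); (0, 1, 1); (2, 0, 0))


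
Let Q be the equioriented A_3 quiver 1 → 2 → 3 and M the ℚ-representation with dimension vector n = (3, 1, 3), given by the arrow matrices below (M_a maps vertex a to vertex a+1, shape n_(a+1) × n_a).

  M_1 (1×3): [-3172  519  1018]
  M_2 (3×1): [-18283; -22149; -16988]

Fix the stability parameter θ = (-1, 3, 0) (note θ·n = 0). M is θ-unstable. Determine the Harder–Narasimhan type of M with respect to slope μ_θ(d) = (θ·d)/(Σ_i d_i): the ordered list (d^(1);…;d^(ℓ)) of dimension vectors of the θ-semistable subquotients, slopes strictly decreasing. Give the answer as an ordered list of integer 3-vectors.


Interval decomposition of M: I[1,1]^2, I[1,3], I[3,3]^2.
HN type (ℓ=3): μ^(1)=3/2; μ^(2)=0; μ^(3)=-1

((0, 1, 1); (0, 0, 2); (3, 0, 0))


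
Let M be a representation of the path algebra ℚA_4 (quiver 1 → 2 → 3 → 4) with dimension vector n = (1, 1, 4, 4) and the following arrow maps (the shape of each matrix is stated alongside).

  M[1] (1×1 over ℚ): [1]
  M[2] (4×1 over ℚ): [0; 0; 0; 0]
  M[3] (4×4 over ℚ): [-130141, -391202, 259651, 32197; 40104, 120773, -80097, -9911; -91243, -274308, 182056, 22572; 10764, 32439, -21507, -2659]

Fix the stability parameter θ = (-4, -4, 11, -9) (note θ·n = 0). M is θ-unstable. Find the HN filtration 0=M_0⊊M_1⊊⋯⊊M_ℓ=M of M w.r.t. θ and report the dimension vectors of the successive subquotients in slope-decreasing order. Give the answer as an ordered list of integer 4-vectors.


Interval decomposition of M: I[1,2], I[3,4]^4.
HN type (ℓ=2): μ^(1)=1; μ^(2)=-4

((0, 0, 4, 4); (1, 1, 0, 0))


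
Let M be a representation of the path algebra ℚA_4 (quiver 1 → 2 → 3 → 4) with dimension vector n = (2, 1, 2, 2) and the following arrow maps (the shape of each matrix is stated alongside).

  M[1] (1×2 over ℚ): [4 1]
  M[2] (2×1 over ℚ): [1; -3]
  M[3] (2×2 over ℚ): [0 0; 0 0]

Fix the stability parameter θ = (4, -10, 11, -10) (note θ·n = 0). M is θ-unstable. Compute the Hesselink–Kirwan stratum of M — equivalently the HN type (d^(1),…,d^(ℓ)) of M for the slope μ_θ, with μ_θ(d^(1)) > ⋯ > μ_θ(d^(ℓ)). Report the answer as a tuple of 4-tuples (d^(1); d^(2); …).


Barcode: M ≅ I[1,1], I[1,3], I[3,3], I[4,4]^2. HN layers by μ_θ (4 steps, strictly decreasing):
  μ^(1)=11; μ^(2)=4; μ^(3)=-3; μ^(4)=-10

((0, 0, 2, 0); (1, 0, 0, 0); (1, 1, 0, 0); (0, 0, 0, 2))


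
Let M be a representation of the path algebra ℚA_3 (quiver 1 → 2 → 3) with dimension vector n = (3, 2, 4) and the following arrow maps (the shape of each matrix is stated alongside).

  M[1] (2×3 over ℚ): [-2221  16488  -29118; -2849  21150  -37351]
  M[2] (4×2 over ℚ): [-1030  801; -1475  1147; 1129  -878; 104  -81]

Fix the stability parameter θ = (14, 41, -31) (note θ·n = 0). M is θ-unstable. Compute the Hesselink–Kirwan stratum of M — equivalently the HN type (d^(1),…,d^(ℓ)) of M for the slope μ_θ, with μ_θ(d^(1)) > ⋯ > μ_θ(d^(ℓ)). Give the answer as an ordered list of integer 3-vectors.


Interval decomposition of M: I[1,1], I[1,3]^2, I[3,3]^2.
HN type (ℓ=3): μ^(1)=14; μ^(2)=8; μ^(3)=-31

((1, 0, 0); (2, 2, 2); (0, 0, 2))


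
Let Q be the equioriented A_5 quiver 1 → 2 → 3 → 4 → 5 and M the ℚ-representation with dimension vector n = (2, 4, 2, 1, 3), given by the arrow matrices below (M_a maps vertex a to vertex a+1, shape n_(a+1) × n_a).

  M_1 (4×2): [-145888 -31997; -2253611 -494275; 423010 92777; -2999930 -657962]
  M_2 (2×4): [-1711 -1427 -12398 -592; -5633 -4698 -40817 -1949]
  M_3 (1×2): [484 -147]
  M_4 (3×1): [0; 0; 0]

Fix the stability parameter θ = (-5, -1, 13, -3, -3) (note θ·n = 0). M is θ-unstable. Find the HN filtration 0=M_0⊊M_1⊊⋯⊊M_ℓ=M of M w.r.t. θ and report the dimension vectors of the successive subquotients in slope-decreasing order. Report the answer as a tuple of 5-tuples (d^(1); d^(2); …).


Barcode: M ≅ I[1,2], I[1,4], I[2,2], I[2,3], I[5,5]^3. HN layers by μ_θ (5 steps, strictly decreasing):
  μ^(1)=13; μ^(2)=5; μ^(3)=-1; μ^(4)=-3; μ^(5)=-5

((0, 0, 1, 0, 0); (0, 0, 1, 1, 0); (0, 4, 0, 0, 0); (0, 0, 0, 0, 3); (2, 0, 0, 0, 0))


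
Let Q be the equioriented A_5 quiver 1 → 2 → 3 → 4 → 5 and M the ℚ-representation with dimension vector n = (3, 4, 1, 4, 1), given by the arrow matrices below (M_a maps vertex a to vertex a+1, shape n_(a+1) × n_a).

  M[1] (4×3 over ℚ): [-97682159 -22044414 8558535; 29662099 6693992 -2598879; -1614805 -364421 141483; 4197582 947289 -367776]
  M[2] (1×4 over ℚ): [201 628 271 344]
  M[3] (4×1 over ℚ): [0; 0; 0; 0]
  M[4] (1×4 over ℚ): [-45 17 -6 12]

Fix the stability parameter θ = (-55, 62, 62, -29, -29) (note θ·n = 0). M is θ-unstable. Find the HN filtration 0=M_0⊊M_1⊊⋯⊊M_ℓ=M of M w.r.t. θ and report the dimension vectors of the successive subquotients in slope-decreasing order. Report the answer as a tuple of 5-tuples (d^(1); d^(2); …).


Interval decomposition of M: I[1,1], I[1,2], I[1,3], I[2,2]^2, I[4,4]^3, I[4,5].
HN type (ℓ=3): μ^(1)=62; μ^(2)=-29; μ^(3)=-55

((0, 4, 1, 0, 0); (0, 0, 0, 4, 1); (3, 0, 0, 0, 0))


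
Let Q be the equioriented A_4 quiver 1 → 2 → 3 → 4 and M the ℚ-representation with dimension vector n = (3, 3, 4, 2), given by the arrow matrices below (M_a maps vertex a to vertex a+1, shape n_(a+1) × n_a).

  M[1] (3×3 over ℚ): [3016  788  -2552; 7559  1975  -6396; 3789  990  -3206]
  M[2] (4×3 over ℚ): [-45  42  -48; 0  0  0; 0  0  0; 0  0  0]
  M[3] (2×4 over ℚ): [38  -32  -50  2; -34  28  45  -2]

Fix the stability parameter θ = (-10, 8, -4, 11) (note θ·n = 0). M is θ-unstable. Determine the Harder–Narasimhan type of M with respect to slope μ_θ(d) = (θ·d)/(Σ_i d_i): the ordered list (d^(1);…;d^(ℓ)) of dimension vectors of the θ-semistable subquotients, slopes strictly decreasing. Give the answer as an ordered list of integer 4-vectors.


Interval decomposition of M: I[1,1], I[1,2], I[1,4], I[2,2], I[3,3]^2, I[3,4].
HN type (ℓ=5): μ^(1)=11; μ^(2)=8; μ^(3)=2; μ^(4)=-4; μ^(5)=-10

((0, 0, 0, 2); (0, 2, 0, 0); (0, 1, 1, 0); (0, 0, 3, 0); (3, 0, 0, 0))


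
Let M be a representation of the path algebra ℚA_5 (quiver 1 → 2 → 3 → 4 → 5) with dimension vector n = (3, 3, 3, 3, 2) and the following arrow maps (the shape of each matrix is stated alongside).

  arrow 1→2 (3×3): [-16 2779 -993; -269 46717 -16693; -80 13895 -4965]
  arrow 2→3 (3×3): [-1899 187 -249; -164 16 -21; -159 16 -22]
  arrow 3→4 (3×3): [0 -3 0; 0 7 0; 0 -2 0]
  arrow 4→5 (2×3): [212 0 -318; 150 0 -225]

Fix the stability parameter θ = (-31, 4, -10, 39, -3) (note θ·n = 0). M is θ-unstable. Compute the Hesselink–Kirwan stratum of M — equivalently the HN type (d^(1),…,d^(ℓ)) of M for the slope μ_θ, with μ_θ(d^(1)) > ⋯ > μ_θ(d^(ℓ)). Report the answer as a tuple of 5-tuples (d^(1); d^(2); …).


Interval decomposition of M: I[1,1], I[1,3], I[1,4], I[2,3], I[4,4], I[4,5], I[5,5].
HN type (ℓ=4): μ^(1)=39; μ^(2)=18; μ^(3)=-3; μ^(4)=-31

((0, 0, 0, 2, 0); (0, 0, 0, 1, 1); (0, 3, 3, 0, 1); (3, 0, 0, 0, 0))


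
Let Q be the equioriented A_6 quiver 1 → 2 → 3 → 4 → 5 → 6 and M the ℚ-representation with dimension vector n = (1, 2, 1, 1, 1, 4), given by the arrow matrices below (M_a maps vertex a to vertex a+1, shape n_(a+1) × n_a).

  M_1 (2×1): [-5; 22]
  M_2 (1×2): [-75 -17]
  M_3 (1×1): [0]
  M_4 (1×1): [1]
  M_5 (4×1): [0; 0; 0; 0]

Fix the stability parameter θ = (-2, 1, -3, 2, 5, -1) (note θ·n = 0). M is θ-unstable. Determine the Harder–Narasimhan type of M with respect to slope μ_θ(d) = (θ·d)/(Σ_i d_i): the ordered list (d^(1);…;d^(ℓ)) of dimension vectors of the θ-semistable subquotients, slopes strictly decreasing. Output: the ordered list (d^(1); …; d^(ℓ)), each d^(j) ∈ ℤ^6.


Via rank(M_{q-1}∘⋯∘M_p): M ≅ I[1,3], I[2,2], I[4,5], I[6,6]^4.
μ_θ-semistable layers: μ^(1)=5; μ^(2)=2; μ^(3)=1; μ^(4)=-1; μ^(5)=-2

((0, 0, 0, 0, 1, 0); (0, 0, 0, 1, 0, 0); (0, 1, 0, 0, 0, 0); (0, 1, 1, 0, 0, 4); (1, 0, 0, 0, 0, 0))


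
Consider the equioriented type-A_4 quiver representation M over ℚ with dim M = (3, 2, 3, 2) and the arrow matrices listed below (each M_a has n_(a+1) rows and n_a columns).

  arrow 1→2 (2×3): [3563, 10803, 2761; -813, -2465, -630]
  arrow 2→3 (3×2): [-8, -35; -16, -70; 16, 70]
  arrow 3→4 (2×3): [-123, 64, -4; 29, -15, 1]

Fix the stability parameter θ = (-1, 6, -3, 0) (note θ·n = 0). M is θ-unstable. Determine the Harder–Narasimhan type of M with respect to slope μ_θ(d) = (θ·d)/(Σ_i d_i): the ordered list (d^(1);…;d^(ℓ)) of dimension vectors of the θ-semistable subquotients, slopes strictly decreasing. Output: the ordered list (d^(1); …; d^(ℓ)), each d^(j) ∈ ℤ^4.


Barcode: M ≅ I[1,1], I[1,2], I[1,4], I[3,3], I[3,4]. HN layers by μ_θ (5 steps, strictly decreasing):
  μ^(1)=6; μ^(2)=1; μ^(3)=0; μ^(4)=-1; μ^(5)=-3

((0, 1, 0, 0); (0, 1, 1, 1); (0, 0, 0, 1); (3, 0, 0, 0); (0, 0, 2, 0))


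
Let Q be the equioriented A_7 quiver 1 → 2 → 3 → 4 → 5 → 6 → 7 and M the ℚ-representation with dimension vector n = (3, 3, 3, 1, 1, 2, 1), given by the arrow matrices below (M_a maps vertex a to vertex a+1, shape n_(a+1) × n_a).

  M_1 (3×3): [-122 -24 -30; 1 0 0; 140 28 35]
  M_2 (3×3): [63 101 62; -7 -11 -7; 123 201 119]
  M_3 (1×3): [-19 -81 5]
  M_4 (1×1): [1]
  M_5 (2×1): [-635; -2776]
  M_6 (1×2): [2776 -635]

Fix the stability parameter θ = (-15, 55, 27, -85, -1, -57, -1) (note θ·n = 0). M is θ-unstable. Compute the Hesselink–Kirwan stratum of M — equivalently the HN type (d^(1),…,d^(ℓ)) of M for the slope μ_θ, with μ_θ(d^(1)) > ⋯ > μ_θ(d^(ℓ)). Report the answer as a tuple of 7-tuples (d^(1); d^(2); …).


Barcode: M ≅ I[1,1], I[1,3], I[1,6], I[2,3], I[6,7]. HN layers by μ_θ (5 steps, strictly decreasing):
  μ^(1)=41; μ^(2)=-1; μ^(3)=-61/5; μ^(4)=-15; μ^(5)=-57

((0, 2, 2, 0, 0, 0, 0); (0, 0, 0, 0, 0, 0, 1); (0, 1, 1, 1, 1, 1, 0); (3, 0, 0, 0, 0, 0, 0); (0, 0, 0, 0, 0, 1, 0))


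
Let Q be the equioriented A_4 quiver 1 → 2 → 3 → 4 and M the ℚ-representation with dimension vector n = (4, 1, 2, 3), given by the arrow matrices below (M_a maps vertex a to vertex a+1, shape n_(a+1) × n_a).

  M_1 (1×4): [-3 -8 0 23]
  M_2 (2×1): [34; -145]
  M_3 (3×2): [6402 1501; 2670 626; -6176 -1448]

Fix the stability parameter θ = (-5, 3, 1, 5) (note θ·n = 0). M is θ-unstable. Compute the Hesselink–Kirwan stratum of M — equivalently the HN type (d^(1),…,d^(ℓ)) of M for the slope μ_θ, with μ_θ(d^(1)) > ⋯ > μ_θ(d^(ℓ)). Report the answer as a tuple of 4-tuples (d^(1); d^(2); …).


Via rank(M_{q-1}∘⋯∘M_p): M ≅ I[1,1]^3, I[1,4], I[3,4], I[4,4].
μ_θ-semistable layers: μ^(1)=5; μ^(2)=2; μ^(3)=1; μ^(4)=-5

((0, 0, 0, 3); (0, 1, 1, 0); (0, 0, 1, 0); (4, 0, 0, 0))


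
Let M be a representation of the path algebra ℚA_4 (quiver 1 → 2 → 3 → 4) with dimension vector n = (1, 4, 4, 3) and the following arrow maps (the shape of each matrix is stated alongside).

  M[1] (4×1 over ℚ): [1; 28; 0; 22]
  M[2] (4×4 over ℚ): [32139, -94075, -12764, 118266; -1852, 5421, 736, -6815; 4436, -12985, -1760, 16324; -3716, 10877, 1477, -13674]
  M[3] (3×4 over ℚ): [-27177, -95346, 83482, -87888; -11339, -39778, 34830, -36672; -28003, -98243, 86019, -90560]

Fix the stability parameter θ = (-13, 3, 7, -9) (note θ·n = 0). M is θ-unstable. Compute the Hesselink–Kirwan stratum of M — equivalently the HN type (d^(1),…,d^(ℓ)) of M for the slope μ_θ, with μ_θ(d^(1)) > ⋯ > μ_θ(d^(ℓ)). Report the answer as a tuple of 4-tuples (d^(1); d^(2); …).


Via rank(M_{q-1}∘⋯∘M_p): M ≅ I[1,4], I[2,3], I[2,4]^2.
μ_θ-semistable layers: μ^(1)=7; μ^(2)=3; μ^(3)=1/3; μ^(4)=-13

((0, 0, 1, 0); (0, 1, 0, 0); (0, 3, 3, 3); (1, 0, 0, 0))


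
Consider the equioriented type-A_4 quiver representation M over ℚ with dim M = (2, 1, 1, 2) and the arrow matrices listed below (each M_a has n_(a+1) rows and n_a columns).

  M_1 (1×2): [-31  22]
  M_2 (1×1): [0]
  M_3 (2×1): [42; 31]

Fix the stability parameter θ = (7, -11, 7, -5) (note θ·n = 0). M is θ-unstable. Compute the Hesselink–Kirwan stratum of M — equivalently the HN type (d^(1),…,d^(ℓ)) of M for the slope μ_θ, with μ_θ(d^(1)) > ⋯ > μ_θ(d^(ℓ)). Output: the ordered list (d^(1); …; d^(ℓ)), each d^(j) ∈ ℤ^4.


Interval decomposition of M: I[1,1], I[1,2], I[3,4], I[4,4].
HN type (ℓ=4): μ^(1)=7; μ^(2)=1; μ^(3)=-2; μ^(4)=-5

((1, 0, 0, 0); (0, 0, 1, 1); (1, 1, 0, 0); (0, 0, 0, 1))


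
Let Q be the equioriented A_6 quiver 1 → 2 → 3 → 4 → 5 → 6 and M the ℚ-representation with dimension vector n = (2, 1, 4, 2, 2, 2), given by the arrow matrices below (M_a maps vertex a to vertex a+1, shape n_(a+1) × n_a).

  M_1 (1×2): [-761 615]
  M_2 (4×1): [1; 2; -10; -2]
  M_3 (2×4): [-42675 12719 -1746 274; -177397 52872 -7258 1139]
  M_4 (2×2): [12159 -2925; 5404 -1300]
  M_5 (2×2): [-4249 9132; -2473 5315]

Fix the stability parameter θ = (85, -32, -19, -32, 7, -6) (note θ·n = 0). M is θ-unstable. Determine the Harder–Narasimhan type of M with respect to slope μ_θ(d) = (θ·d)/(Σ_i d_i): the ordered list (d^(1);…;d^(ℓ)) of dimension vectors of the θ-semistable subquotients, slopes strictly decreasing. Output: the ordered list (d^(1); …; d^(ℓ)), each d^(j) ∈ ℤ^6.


Via rank(M_{q-1}∘⋯∘M_p): M ≅ I[1,1], I[1,4], I[3,3]^2, I[3,6], I[5,6].
μ_θ-semistable layers: μ^(1)=85; μ^(2)=1/2; μ^(3)=-19; μ^(4)=-51/2

((1, 0, 0, 0, 0, 0); (1, 1, 1, 1, 2, 2); (0, 0, 2, 0, 0, 0); (0, 0, 1, 1, 0, 0))


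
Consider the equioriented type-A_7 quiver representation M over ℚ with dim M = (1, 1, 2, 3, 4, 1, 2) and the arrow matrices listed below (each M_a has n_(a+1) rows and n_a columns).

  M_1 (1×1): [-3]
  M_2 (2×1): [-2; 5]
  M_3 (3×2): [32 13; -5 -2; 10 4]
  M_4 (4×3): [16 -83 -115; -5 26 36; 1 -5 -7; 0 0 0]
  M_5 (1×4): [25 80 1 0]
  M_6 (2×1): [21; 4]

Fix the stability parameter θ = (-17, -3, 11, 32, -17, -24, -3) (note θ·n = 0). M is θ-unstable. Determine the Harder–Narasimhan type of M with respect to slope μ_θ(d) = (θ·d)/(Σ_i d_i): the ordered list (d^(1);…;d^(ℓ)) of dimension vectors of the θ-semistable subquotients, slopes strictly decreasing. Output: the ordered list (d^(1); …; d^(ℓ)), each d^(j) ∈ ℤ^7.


Via rank(M_{q-1}∘⋯∘M_p): M ≅ I[1,7], I[3,5], I[4,4], I[5,5]^2, I[7,7].
μ_θ-semistable layers: μ^(1)=32; μ^(2)=26/3; μ^(3)=-1/5; μ^(4)=-3; μ^(5)=-17

((0, 0, 0, 1, 0, 0, 0); (0, 0, 1, 1, 1, 0, 0); (0, 0, 1, 1, 1, 1, 1); (0, 1, 0, 0, 0, 0, 1); (1, 0, 0, 0, 2, 0, 0))


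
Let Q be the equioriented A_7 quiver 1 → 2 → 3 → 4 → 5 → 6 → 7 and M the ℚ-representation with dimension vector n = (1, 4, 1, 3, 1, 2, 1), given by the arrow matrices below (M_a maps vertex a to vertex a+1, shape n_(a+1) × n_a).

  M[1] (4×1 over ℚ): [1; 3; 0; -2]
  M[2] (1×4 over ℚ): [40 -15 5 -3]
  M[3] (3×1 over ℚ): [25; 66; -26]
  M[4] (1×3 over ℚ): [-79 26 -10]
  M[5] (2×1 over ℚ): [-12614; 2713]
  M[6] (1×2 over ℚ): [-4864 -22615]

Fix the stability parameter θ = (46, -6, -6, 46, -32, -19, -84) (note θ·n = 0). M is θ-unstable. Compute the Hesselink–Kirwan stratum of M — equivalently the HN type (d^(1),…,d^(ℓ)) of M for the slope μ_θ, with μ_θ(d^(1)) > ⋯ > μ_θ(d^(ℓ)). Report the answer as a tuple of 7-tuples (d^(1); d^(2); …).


Barcode: M ≅ I[1,7], I[2,2]^3, I[4,4]^2, I[6,6]. HN layers by μ_θ (4 steps, strictly decreasing):
  μ^(1)=46; μ^(2)=-6; μ^(3)=-55/7; μ^(4)=-19

((0, 0, 0, 2, 0, 0, 0); (0, 3, 0, 0, 0, 0, 0); (1, 1, 1, 1, 1, 1, 1); (0, 0, 0, 0, 0, 1, 0))


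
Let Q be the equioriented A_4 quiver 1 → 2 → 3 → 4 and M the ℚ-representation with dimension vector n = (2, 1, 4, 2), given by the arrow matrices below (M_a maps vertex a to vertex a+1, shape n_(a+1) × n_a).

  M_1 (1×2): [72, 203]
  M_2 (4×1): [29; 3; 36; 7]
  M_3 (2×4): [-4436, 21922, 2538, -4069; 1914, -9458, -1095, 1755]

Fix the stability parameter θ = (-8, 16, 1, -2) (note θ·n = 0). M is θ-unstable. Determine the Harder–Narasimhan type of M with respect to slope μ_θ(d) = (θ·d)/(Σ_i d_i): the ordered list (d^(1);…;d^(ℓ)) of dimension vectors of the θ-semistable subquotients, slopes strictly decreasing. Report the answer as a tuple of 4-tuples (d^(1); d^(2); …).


Via rank(M_{q-1}∘⋯∘M_p): M ≅ I[1,1], I[1,4], I[3,3]^2, I[3,4].
μ_θ-semistable layers: μ^(1)=5; μ^(2)=1; μ^(3)=-1/2; μ^(4)=-8

((0, 1, 1, 1); (0, 0, 2, 0); (0, 0, 1, 1); (2, 0, 0, 0))


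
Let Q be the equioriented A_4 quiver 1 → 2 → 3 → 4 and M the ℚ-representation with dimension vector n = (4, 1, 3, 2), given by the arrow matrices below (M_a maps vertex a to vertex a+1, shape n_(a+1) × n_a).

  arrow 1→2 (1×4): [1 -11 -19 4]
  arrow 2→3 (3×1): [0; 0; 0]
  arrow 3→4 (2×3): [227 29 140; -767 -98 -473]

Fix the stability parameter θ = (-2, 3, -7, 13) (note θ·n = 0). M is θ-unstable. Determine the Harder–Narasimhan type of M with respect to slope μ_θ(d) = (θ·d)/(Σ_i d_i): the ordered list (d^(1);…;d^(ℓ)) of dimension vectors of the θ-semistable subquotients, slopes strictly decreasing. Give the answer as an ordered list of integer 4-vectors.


Barcode: M ≅ I[1,1]^3, I[1,2], I[3,3], I[3,4]^2. HN layers by μ_θ (4 steps, strictly decreasing):
  μ^(1)=13; μ^(2)=3; μ^(3)=-2; μ^(4)=-7

((0, 0, 0, 2); (0, 1, 0, 0); (4, 0, 0, 0); (0, 0, 3, 0))


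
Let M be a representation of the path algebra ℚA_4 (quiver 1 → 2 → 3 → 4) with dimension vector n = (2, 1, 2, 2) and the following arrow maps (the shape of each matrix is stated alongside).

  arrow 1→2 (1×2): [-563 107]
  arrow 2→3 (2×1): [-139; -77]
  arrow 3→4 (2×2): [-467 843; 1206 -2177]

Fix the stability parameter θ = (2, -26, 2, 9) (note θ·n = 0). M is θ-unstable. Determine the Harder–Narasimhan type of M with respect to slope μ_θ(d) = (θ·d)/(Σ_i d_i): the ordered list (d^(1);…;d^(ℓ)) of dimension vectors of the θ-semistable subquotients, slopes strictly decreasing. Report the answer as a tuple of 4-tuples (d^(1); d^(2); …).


Interval decomposition of M: I[1,1], I[1,4], I[3,4].
HN type (ℓ=3): μ^(1)=9; μ^(2)=2; μ^(3)=-12

((0, 0, 0, 2); (1, 0, 2, 0); (1, 1, 0, 0))


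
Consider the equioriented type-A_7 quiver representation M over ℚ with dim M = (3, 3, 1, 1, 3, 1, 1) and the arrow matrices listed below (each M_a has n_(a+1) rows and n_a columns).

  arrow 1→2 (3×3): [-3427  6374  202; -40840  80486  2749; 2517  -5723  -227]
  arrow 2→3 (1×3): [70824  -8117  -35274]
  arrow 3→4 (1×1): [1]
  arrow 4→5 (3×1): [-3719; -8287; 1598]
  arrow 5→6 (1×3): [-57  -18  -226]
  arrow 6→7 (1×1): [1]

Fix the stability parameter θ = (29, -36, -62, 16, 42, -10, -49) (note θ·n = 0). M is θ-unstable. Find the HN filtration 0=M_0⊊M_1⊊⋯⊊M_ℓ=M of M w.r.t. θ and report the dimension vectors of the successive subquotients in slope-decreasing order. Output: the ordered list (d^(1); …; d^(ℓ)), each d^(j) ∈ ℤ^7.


Barcode: M ≅ I[1,2]^2, I[1,7], I[5,5]^2. HN layers by μ_θ (4 steps, strictly decreasing):
  μ^(1)=42; μ^(2)=-1/4; μ^(3)=-7/2; μ^(4)=-23

((0, 0, 0, 0, 2, 0, 0); (0, 0, 0, 1, 1, 1, 1); (2, 2, 0, 0, 0, 0, 0); (1, 1, 1, 0, 0, 0, 0))
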